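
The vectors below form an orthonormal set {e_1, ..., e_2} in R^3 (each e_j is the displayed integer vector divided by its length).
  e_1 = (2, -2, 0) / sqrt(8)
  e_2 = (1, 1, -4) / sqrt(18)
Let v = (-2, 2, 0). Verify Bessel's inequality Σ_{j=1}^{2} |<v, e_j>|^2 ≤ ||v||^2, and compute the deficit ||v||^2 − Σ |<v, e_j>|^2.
Σ |<v, e_j>|^2 = 8; ||v||^2 = 8; deficit = 0

Write each e_j = u_j / sqrt(<u_j, u_j>) where u_j is the displayed integer vector. Then <v, e_j> = <v, u_j> / sqrt(<u_j, u_j>), so |<v, e_j>|^2 = <v, u_j>^2 / <u_j, u_j>.
Coefficients: <v, e_1> = -8/sqrt(8), <v, e_2> = 0/sqrt(18).
Square and sum: Σ |<v, e_j>|^2 = 8.
Compute ||v||^2 = v·v = 8.
Deficit = 8 − 8 = 0 ≥ 0, confirming Bessel's inequality. (The deficit equals ||v − Σ <v,e_j> e_j||^2, the squared distance from v to span{e_j}.)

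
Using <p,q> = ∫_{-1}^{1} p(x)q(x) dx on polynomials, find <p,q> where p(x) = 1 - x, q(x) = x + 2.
<p,q> = 10/3

Expand the product: p(x)·q(x) = -x^2 - x + 2.
∫_{-1}^{1} of each monomial x^k gives [2/(k+1) if k even, 0 if k odd]. Integrating term-by-term (or equivalently evaluating the antiderivative F(x) = -x^3/3 - x^2/2 + 2*x at the endpoints):
  F(1) − F(−1) = 7/6 − (-13/6) = 10/3.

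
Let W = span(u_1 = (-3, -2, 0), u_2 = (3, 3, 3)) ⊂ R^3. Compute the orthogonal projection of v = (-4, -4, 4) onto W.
proj_W(v) = (-36/7, -16/7, 24/7)

Set up U = [u_1 | ... | u_2] ∈ R^(3×2). The projector onto W = col(U) is P = U (U^T U)^(-1) U^T.
Compute U^T U =
  [13, -15]
  [-15, 27],
and U^T v = (20, -12).
Solve U^T U · c = U^T v for the coefficients: c = (20/7, 8/7). The projection is proj_W(v) = U c.
Check: (v - proj_W(v)) · u_1 = 0  (should be 0).
Check: (v - proj_W(v)) · u_2 = 0  (should be 0).
Result: proj_W(v) = (-36/7, -16/7, 24/7).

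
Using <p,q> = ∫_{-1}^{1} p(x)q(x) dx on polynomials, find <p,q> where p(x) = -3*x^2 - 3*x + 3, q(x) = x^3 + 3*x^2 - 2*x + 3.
<p,q> = 86/5

Expand the product: p(x)·q(x) = -3*x^5 - 12*x^4 + 6*x^2 - 15*x + 9.
∫_{-1}^{1} of each monomial x^k gives [2/(k+1) if k even, 0 if k odd]. Integrating term-by-term (or equivalently evaluating the antiderivative F(x) = -x^6/2 - 12*x^5/5 + 2*x^3 - 15*x^2/2 + 9*x at the endpoints):
  F(1) − F(−1) = 3/5 − (-83/5) = 86/5.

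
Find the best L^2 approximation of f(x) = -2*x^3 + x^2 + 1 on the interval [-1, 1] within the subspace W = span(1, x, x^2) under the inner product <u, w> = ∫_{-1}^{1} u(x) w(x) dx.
g(x) = x^2 - 6*x/5 + 1

The best approximation g ∈ W is the orthogonal projection of f onto W. Writing g = a_0 + a_1 x + a_2 x^2, the coefficients solve the normal equations G · a = b where
  G_{ij} = <φ_i, φ_j> and b_i = <f, φ_i>, with φ_0 = 1, φ_1 = x, φ_2 = x^2.
G =
  [2, 0, 2/3]
  [0, 2/3, 0]
  [2/3, 0, 2/5],
b = (8/3, -4/5, 16/15).
Solving gives a_0 = 1, a_1 = -6/5, a_2 = 1, so
  g(x) = x^2 - 6*x/5 + 1.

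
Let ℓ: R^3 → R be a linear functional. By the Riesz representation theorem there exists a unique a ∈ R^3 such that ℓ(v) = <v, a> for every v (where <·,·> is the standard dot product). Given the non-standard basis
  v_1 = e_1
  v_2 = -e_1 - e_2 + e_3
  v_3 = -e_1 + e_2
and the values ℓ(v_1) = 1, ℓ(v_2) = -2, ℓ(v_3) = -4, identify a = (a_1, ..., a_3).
a = (1, -3, -4)

Write a = (a_1, ..., a_3) in the standard basis. For each basis vector v_i, ℓ(v_i) = <v_i, a> is a linear equation in the a_j's. Collect the n equations into a matrix system V a = ℓ, where row i of V is v_i (expressed in the standard basis). Since V is invertible (lower-triangular with 1s on the diagonal, up to permutation), solve by back-substitution:
  V =
[[1, 0, 0],
 [-1, -1, 1],
 [-1, 1, 0]]
  V a = (1, -2, -4)
Solving gives a = (1, -3, -4).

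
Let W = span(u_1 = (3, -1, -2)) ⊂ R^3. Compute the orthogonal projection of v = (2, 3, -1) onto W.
proj_W(v) = (15/14, -5/14, -5/7)

Set up U = [u_1 | ... | u_1] ∈ R^(3×1). The projector onto W = col(U) is P = U (U^T U)^(-1) U^T.
Compute U^T U =
  [14],
and U^T v = (5).
Solve U^T U · c = U^T v for the coefficients: c = (5/14). The projection is proj_W(v) = U c.
Check: (v - proj_W(v)) · u_1 = 0  (should be 0).
Result: proj_W(v) = (15/14, -5/14, -5/7).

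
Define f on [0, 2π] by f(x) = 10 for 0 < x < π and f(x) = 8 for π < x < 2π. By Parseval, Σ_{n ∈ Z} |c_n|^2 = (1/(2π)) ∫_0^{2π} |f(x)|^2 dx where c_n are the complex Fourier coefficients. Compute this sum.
Σ |c_n|^2 = 82

Parseval equates the L^2 energy of f (normalised by 1/(2π)) with the ℓ^2 sum of its Fourier coefficients: (1/(2π)) ∫_0^{2π} |f|^2 = Σ |c_n|^2.
Compute the left side: (1/(2π)) [∫_0^π 10^2 dx + ∫_π^{2π} 8^2 dx] = (1/(2π)) · (100π + 64π) = (100 + 64)/2 = 82.
So Σ_{n ∈ Z} |c_n|^2 = 82.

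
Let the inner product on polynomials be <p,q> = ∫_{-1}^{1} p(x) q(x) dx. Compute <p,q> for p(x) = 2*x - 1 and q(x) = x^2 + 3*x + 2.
<p,q> = -2/3

Expand the product: p(x)·q(x) = 2*x^3 + 5*x^2 + x - 2.
∫_{-1}^{1} of each monomial x^k gives [2/(k+1) if k even, 0 if k odd]. Integrating term-by-term (or equivalently evaluating the antiderivative F(x) = x^4/2 + 5*x^3/3 + x^2/2 - 2*x at the endpoints):
  F(1) − F(−1) = 2/3 − (4/3) = -2/3.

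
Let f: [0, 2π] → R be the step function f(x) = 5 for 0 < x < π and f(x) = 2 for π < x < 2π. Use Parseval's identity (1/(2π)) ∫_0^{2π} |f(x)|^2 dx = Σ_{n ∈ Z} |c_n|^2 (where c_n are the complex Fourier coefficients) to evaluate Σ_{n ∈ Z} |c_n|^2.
Σ |c_n|^2 = 29/2

Parseval equates the L^2 energy of f (normalised by 1/(2π)) with the ℓ^2 sum of its Fourier coefficients: (1/(2π)) ∫_0^{2π} |f|^2 = Σ |c_n|^2.
Compute the left side: (1/(2π)) [∫_0^π 5^2 dx + ∫_π^{2π} 2^2 dx] = (1/(2π)) · (25π + 4π) = (25 + 4)/2 = 29/2.
So Σ_{n ∈ Z} |c_n|^2 = 29/2.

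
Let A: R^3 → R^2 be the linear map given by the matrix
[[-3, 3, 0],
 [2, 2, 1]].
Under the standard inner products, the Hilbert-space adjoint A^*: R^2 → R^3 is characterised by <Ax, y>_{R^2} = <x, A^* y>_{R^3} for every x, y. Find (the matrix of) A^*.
A^* = A^T =
[[-3, 2],
 [3, 2],
 [0, 1]]

For real matrices with standard dot products, the defining identity <Ax, y> = <x, A^* y> gives (Ax)^T y = x^T (A^*) y, i.e. x^T A^T y = x^T (A^*) y. Since this holds for all x, y, we must have A^* = A^T. Therefore
A^* =
[[-3, 2],
 [3, 2],
 [0, 1]].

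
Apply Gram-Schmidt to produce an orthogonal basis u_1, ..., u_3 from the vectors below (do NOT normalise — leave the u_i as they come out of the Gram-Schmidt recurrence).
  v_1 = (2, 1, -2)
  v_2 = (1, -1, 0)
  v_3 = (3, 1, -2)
Orthogonal basis:
  u_1 = (2, 1, -2)
  u_2 = (7/9, -10/9, 2/9)
  u_3 = (4/17, 4/17, 6/17)

Apply the Gram-Schmidt recurrence
  u_1 = v_1
  u_i = v_i − Σ_{j<i} ((v_i · u_j) / (u_j · u_j)) · u_j.

Step by step this gives:
  u_1 = (2, 1, -2)
  u_2 = (7/9, -10/9, 2/9)
  u_3 = (4/17, 4/17, 6/17)

Orthogonality check:
  u_2 · u_1 = 0 (should be 0)
  u_3 · u_1 = 0 (should be 0)
  u_3 · u_2 = 0 (should be 0)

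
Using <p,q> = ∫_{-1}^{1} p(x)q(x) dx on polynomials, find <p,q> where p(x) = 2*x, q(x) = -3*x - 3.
<p,q> = -4

Expand the product: p(x)·q(x) = -6*x^2 - 6*x.
∫_{-1}^{1} of each monomial x^k gives [2/(k+1) if k even, 0 if k odd]. Integrating term-by-term (or equivalently evaluating the antiderivative F(x) = -2*x^3 - 3*x^2 at the endpoints):
  F(1) − F(−1) = -5 − (-1) = -4.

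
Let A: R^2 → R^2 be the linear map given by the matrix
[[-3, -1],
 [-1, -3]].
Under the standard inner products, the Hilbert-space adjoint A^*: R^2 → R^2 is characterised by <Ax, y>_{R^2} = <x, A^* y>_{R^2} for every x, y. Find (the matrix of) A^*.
A^* = A^T =
[[-3, -1],
 [-1, -3]]

For real matrices with standard dot products, the defining identity <Ax, y> = <x, A^* y> gives (Ax)^T y = x^T (A^*) y, i.e. x^T A^T y = x^T (A^*) y. Since this holds for all x, y, we must have A^* = A^T. Therefore
A^* =
[[-3, -1],
 [-1, -3]].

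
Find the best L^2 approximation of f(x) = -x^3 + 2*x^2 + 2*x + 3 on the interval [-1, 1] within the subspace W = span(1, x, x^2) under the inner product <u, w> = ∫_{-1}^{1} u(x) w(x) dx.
g(x) = 2*x^2 + 7*x/5 + 3

The best approximation g ∈ W is the orthogonal projection of f onto W. Writing g = a_0 + a_1 x + a_2 x^2, the coefficients solve the normal equations G · a = b where
  G_{ij} = <φ_i, φ_j> and b_i = <f, φ_i>, with φ_0 = 1, φ_1 = x, φ_2 = x^2.
G =
  [2, 0, 2/3]
  [0, 2/3, 0]
  [2/3, 0, 2/5],
b = (22/3, 14/15, 14/5).
Solving gives a_0 = 3, a_1 = 7/5, a_2 = 2, so
  g(x) = 2*x^2 + 7*x/5 + 3.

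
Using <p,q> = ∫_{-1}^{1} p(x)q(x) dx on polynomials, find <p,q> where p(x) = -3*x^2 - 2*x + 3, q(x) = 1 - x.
<p,q> = 16/3

Expand the product: p(x)·q(x) = 3*x^3 - x^2 - 5*x + 3.
∫_{-1}^{1} of each monomial x^k gives [2/(k+1) if k even, 0 if k odd]. Integrating term-by-term (or equivalently evaluating the antiderivative F(x) = 3*x^4/4 - x^3/3 - 5*x^2/2 + 3*x at the endpoints):
  F(1) − F(−1) = 11/12 − (-53/12) = 16/3.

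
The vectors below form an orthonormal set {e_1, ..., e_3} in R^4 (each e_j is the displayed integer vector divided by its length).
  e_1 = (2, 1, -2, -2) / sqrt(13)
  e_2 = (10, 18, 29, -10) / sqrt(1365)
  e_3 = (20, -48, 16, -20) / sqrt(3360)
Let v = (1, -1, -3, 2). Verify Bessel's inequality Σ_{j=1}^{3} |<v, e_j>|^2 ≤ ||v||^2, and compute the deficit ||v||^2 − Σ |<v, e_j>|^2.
Σ |<v, e_j>|^2 = 21/2; ||v||^2 = 15; deficit = 9/2

Write each e_j = u_j / sqrt(<u_j, u_j>) where u_j is the displayed integer vector. Then <v, e_j> = <v, u_j> / sqrt(<u_j, u_j>), so |<v, e_j>|^2 = <v, u_j>^2 / <u_j, u_j>.
Coefficients: <v, e_1> = 3/sqrt(13), <v, e_2> = -115/sqrt(1365), <v, e_3> = -20/sqrt(3360).
Square and sum: Σ |<v, e_j>|^2 = 21/2.
Compute ||v||^2 = v·v = 15.
Deficit = 15 − 21/2 = 9/2 ≥ 0, confirming Bessel's inequality. (The deficit equals ||v − Σ <v,e_j> e_j||^2, the squared distance from v to span{e_j}.)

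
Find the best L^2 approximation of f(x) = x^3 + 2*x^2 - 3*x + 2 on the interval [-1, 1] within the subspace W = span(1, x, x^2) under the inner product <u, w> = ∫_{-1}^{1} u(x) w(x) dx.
g(x) = 2*x^2 - 12*x/5 + 2

The best approximation g ∈ W is the orthogonal projection of f onto W. Writing g = a_0 + a_1 x + a_2 x^2, the coefficients solve the normal equations G · a = b where
  G_{ij} = <φ_i, φ_j> and b_i = <f, φ_i>, with φ_0 = 1, φ_1 = x, φ_2 = x^2.
G =
  [2, 0, 2/3]
  [0, 2/3, 0]
  [2/3, 0, 2/5],
b = (16/3, -8/5, 32/15).
Solving gives a_0 = 2, a_1 = -12/5, a_2 = 2, so
  g(x) = 2*x^2 - 12*x/5 + 2.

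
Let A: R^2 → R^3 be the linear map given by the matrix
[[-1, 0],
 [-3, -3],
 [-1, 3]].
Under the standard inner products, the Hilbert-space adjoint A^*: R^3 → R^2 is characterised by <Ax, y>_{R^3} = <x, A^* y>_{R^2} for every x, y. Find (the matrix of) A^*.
A^* = A^T =
[[-1, -3, -1],
 [0, -3, 3]]

For real matrices with standard dot products, the defining identity <Ax, y> = <x, A^* y> gives (Ax)^T y = x^T (A^*) y, i.e. x^T A^T y = x^T (A^*) y. Since this holds for all x, y, we must have A^* = A^T. Therefore
A^* =
[[-1, -3, -1],
 [0, -3, 3]].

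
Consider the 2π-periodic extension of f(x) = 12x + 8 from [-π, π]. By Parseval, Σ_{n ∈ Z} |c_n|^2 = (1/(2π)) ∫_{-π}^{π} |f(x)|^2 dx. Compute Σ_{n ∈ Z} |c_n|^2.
Σ |c_n|^2 = 48π^2 + 64

Expand and integrate term by term over [-π, π]:
  ∫ (12x)^2 dx = 144·(2π^3/3); ∫ 2·12·(8)·x dx = 0 (odd integrand); ∫ 8^2 dx = 64·2π.
So (1/(2π)) ∫_{-π}^{π} (12x + 8)^2 dx = 144π^2/3 + 64 = 48π^2 + 64.
Parseval ⇒ Σ |c_n|^2 = 48π^2 + 64.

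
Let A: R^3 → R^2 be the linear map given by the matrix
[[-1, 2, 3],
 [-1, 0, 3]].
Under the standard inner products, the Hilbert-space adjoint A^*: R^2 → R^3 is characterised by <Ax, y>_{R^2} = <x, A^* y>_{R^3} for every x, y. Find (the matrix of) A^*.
A^* = A^T =
[[-1, -1],
 [2, 0],
 [3, 3]]

For real matrices with standard dot products, the defining identity <Ax, y> = <x, A^* y> gives (Ax)^T y = x^T (A^*) y, i.e. x^T A^T y = x^T (A^*) y. Since this holds for all x, y, we must have A^* = A^T. Therefore
A^* =
[[-1, -1],
 [2, 0],
 [3, 3]].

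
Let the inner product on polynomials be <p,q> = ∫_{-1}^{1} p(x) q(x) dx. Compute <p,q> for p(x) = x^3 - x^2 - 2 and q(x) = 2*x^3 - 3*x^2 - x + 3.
<p,q> = -302/35

Expand the product: p(x)·q(x) = 2*x^6 - 5*x^5 + 2*x^4 + 3*x^2 + 2*x - 6.
∫_{-1}^{1} of each monomial x^k gives [2/(k+1) if k even, 0 if k odd]. Integrating term-by-term (or equivalently evaluating the antiderivative F(x) = 2*x^7/7 - 5*x^6/6 + 2*x^5/5 + x^3 + x^2 - 6*x at the endpoints):
  F(1) − F(−1) = -871/210 − (941/210) = -302/35.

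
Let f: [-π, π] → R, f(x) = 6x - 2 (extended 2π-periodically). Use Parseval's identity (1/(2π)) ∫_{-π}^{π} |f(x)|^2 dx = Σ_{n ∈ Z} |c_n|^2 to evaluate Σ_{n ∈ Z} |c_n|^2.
Σ |c_n|^2 = 12π^2 + 4

Expand and integrate term by term over [-π, π]:
  ∫ (6x)^2 dx = 36·(2π^3/3); ∫ 2·6·(-2)·x dx = 0 (odd integrand); ∫ (-2)^2 dx = 4·2π.
So (1/(2π)) ∫_{-π}^{π} (6x - 2)^2 dx = 36π^2/3 + 4 = 12π^2 + 4.
Parseval ⇒ Σ |c_n|^2 = 12π^2 + 4.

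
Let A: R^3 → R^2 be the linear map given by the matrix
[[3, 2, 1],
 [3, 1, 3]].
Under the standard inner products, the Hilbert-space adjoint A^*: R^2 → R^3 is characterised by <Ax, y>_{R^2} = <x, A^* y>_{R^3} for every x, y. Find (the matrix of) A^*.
A^* = A^T =
[[3, 3],
 [2, 1],
 [1, 3]]

For real matrices with standard dot products, the defining identity <Ax, y> = <x, A^* y> gives (Ax)^T y = x^T (A^*) y, i.e. x^T A^T y = x^T (A^*) y. Since this holds for all x, y, we must have A^* = A^T. Therefore
A^* =
[[3, 3],
 [2, 1],
 [1, 3]].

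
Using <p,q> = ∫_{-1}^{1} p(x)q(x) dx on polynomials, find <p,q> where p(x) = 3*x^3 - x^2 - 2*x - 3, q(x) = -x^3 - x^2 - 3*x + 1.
<p,q> = -412/105

Expand the product: p(x)·q(x) = -3*x^6 - 2*x^5 - 6*x^4 + 11*x^3 + 8*x^2 + 7*x - 3.
∫_{-1}^{1} of each monomial x^k gives [2/(k+1) if k even, 0 if k odd]. Integrating term-by-term (or equivalently evaluating the antiderivative F(x) = -3*x^7/7 - x^6/3 - 6*x^5/5 + 11*x^4/4 + 8*x^3/3 + 7*x^2/2 - 3*x at the endpoints):
  F(1) − F(−1) = 1661/420 − (1103/140) = -412/105.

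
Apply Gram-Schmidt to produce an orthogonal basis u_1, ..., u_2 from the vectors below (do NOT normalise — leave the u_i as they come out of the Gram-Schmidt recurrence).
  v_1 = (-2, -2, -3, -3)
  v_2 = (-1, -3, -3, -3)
Orthogonal basis:
  u_1 = (-2, -2, -3, -3)
  u_2 = (1, -1, 0, 0)

Apply the Gram-Schmidt recurrence
  u_1 = v_1
  u_i = v_i − Σ_{j<i} ((v_i · u_j) / (u_j · u_j)) · u_j.

Step by step this gives:
  u_1 = (-2, -2, -3, -3)
  u_2 = (1, -1, 0, 0)

Orthogonality check:
  u_2 · u_1 = 0 (should be 0)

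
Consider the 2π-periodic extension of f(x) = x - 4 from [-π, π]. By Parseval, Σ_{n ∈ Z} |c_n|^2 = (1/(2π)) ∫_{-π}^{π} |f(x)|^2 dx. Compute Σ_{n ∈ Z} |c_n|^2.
Σ |c_n|^2 = π^2/3 + 16

Expand and integrate term by term over [-π, π]:
  ∫ (x)^2 dx = 1·(2π^3/3); ∫ 2·1·(-4)·x dx = 0 (odd integrand); ∫ (-4)^2 dx = 16·2π.
So (1/(2π)) ∫_{-π}^{π} (x - 4)^2 dx = 1π^2/3 + 16 = π^2/3 + 16.
Parseval ⇒ Σ |c_n|^2 = π^2/3 + 16.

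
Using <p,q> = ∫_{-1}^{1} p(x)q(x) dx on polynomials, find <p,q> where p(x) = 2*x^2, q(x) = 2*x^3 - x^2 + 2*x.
<p,q> = -4/5

Expand the product: p(x)·q(x) = 4*x^5 - 2*x^4 + 4*x^3.
∫_{-1}^{1} of each monomial x^k gives [2/(k+1) if k even, 0 if k odd]. Integrating term-by-term (or equivalently evaluating the antiderivative F(x) = 2*x^6/3 - 2*x^5/5 + x^4 at the endpoints):
  F(1) − F(−1) = 19/15 − (31/15) = -4/5.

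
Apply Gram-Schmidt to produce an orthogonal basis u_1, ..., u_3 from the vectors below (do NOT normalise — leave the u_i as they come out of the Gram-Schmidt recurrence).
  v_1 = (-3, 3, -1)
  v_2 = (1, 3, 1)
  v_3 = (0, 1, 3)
Orthogonal basis:
  u_1 = (-3, 3, -1)
  u_2 = (34/19, 42/19, 24/19)
  u_3 = (-51/46, -17/46, 51/23)

Apply the Gram-Schmidt recurrence
  u_1 = v_1
  u_i = v_i − Σ_{j<i} ((v_i · u_j) / (u_j · u_j)) · u_j.

Step by step this gives:
  u_1 = (-3, 3, -1)
  u_2 = (34/19, 42/19, 24/19)
  u_3 = (-51/46, -17/46, 51/23)

Orthogonality check:
  u_2 · u_1 = 0 (should be 0)
  u_3 · u_1 = 0 (should be 0)
  u_3 · u_2 = 0 (should be 0)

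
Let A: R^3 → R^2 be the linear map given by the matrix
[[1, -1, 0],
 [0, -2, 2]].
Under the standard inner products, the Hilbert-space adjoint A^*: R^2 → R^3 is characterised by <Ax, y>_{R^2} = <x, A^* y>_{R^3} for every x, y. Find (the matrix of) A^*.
A^* = A^T =
[[1, 0],
 [-1, -2],
 [0, 2]]

For real matrices with standard dot products, the defining identity <Ax, y> = <x, A^* y> gives (Ax)^T y = x^T (A^*) y, i.e. x^T A^T y = x^T (A^*) y. Since this holds for all x, y, we must have A^* = A^T. Therefore
A^* =
[[1, 0],
 [-1, -2],
 [0, 2]].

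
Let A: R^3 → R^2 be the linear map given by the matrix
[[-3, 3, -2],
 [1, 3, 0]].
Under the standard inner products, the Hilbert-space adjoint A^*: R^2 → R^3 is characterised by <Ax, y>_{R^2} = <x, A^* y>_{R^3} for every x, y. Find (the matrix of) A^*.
A^* = A^T =
[[-3, 1],
 [3, 3],
 [-2, 0]]

For real matrices with standard dot products, the defining identity <Ax, y> = <x, A^* y> gives (Ax)^T y = x^T (A^*) y, i.e. x^T A^T y = x^T (A^*) y. Since this holds for all x, y, we must have A^* = A^T. Therefore
A^* =
[[-3, 1],
 [3, 3],
 [-2, 0]].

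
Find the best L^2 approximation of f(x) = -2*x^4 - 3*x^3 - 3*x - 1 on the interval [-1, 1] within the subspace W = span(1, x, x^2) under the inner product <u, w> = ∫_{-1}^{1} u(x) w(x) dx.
g(x) = -12*x^2/7 - 24*x/5 - 29/35

The best approximation g ∈ W is the orthogonal projection of f onto W. Writing g = a_0 + a_1 x + a_2 x^2, the coefficients solve the normal equations G · a = b where
  G_{ij} = <φ_i, φ_j> and b_i = <f, φ_i>, with φ_0 = 1, φ_1 = x, φ_2 = x^2.
G =
  [2, 0, 2/3]
  [0, 2/3, 0]
  [2/3, 0, 2/5],
b = (-14/5, -16/5, -26/21).
Solving gives a_0 = -29/35, a_1 = -24/5, a_2 = -12/7, so
  g(x) = -12*x^2/7 - 24*x/5 - 29/35.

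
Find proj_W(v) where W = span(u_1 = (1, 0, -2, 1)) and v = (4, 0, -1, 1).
proj_W(v) = (7/6, 0, -7/3, 7/6)

Set up U = [u_1 | ... | u_1] ∈ R^(4×1). The projector onto W = col(U) is P = U (U^T U)^(-1) U^T.
Compute U^T U =
  [6],
and U^T v = (7).
Solve U^T U · c = U^T v for the coefficients: c = (7/6). The projection is proj_W(v) = U c.
Check: (v - proj_W(v)) · u_1 = 0  (should be 0).
Result: proj_W(v) = (7/6, 0, -7/3, 7/6).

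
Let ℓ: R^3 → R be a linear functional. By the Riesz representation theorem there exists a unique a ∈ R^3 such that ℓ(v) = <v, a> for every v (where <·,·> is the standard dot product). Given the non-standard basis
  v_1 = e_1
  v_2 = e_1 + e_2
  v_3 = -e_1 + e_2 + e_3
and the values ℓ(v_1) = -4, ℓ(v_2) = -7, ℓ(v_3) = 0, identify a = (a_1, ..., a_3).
a = (-4, -3, -1)

Write a = (a_1, ..., a_3) in the standard basis. For each basis vector v_i, ℓ(v_i) = <v_i, a> is a linear equation in the a_j's. Collect the n equations into a matrix system V a = ℓ, where row i of V is v_i (expressed in the standard basis). Since V is invertible (lower-triangular with 1s on the diagonal, up to permutation), solve by back-substitution:
  V =
[[1, 0, 0],
 [1, 1, 0],
 [-1, 1, 1]]
  V a = (-4, -7, 0)
Solving gives a = (-4, -3, -1).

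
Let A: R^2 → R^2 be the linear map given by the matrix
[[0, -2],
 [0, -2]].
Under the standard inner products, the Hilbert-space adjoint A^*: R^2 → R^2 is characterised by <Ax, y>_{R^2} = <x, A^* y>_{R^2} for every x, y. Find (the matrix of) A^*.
A^* = A^T =
[[0, 0],
 [-2, -2]]

For real matrices with standard dot products, the defining identity <Ax, y> = <x, A^* y> gives (Ax)^T y = x^T (A^*) y, i.e. x^T A^T y = x^T (A^*) y. Since this holds for all x, y, we must have A^* = A^T. Therefore
A^* =
[[0, 0],
 [-2, -2]].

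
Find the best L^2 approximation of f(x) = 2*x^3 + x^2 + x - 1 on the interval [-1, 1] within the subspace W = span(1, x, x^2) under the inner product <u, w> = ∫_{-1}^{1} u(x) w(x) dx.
g(x) = x^2 + 11*x/5 - 1

The best approximation g ∈ W is the orthogonal projection of f onto W. Writing g = a_0 + a_1 x + a_2 x^2, the coefficients solve the normal equations G · a = b where
  G_{ij} = <φ_i, φ_j> and b_i = <f, φ_i>, with φ_0 = 1, φ_1 = x, φ_2 = x^2.
G =
  [2, 0, 2/3]
  [0, 2/3, 0]
  [2/3, 0, 2/5],
b = (-4/3, 22/15, -4/15).
Solving gives a_0 = -1, a_1 = 11/5, a_2 = 1, so
  g(x) = x^2 + 11*x/5 - 1.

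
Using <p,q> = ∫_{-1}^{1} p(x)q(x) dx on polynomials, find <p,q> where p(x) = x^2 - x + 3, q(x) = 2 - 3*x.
<p,q> = 46/3

Expand the product: p(x)·q(x) = -3*x^3 + 5*x^2 - 11*x + 6.
∫_{-1}^{1} of each monomial x^k gives [2/(k+1) if k even, 0 if k odd]. Integrating term-by-term (or equivalently evaluating the antiderivative F(x) = -3*x^4/4 + 5*x^3/3 - 11*x^2/2 + 6*x at the endpoints):
  F(1) − F(−1) = 17/12 − (-167/12) = 46/3.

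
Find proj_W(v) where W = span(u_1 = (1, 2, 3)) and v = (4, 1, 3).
proj_W(v) = (15/14, 15/7, 45/14)

Set up U = [u_1 | ... | u_1] ∈ R^(3×1). The projector onto W = col(U) is P = U (U^T U)^(-1) U^T.
Compute U^T U =
  [14],
and U^T v = (15).
Solve U^T U · c = U^T v for the coefficients: c = (15/14). The projection is proj_W(v) = U c.
Check: (v - proj_W(v)) · u_1 = 0  (should be 0).
Result: proj_W(v) = (15/14, 15/7, 45/14).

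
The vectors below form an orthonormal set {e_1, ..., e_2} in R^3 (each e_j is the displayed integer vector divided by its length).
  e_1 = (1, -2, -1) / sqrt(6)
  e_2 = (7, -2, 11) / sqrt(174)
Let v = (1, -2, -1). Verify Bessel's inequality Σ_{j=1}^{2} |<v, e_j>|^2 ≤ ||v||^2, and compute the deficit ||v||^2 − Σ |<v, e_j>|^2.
Σ |<v, e_j>|^2 = 6; ||v||^2 = 6; deficit = 0

Write each e_j = u_j / sqrt(<u_j, u_j>) where u_j is the displayed integer vector. Then <v, e_j> = <v, u_j> / sqrt(<u_j, u_j>), so |<v, e_j>|^2 = <v, u_j>^2 / <u_j, u_j>.
Coefficients: <v, e_1> = 6/sqrt(6), <v, e_2> = 0/sqrt(174).
Square and sum: Σ |<v, e_j>|^2 = 6.
Compute ||v||^2 = v·v = 6.
Deficit = 6 − 6 = 0 ≥ 0, confirming Bessel's inequality. (The deficit equals ||v − Σ <v,e_j> e_j||^2, the squared distance from v to span{e_j}.)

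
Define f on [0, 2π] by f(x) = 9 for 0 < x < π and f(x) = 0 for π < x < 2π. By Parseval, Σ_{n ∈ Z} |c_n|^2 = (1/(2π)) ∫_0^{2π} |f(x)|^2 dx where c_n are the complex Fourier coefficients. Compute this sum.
Σ |c_n|^2 = 81/2

Parseval equates the L^2 energy of f (normalised by 1/(2π)) with the ℓ^2 sum of its Fourier coefficients: (1/(2π)) ∫_0^{2π} |f|^2 = Σ |c_n|^2.
Compute the left side: (1/(2π)) [∫_0^π 9^2 dx + ∫_π^{2π} 0^2 dx] = (1/(2π)) · (81π + 0π) = (81 + 0)/2 = 81/2.
So Σ_{n ∈ Z} |c_n|^2 = 81/2.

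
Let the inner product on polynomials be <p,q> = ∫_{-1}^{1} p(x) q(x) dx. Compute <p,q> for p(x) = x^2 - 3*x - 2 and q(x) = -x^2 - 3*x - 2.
<p,q> = 68/5

Expand the product: p(x)·q(x) = -x^4 + 9*x^2 + 12*x + 4.
∫_{-1}^{1} of each monomial x^k gives [2/(k+1) if k even, 0 if k odd]. Integrating term-by-term (or equivalently evaluating the antiderivative F(x) = -x^5/5 + 3*x^3 + 6*x^2 + 4*x at the endpoints):
  F(1) − F(−1) = 64/5 − (-4/5) = 68/5.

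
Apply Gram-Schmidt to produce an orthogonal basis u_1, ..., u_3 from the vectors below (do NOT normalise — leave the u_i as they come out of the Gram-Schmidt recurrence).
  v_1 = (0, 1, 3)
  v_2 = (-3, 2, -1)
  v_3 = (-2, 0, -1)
Orthogonal basis:
  u_1 = (0, 1, 3)
  u_2 = (-3, 21/10, -7/10)
  u_3 = (-77/139, -99/139, 33/139)

Apply the Gram-Schmidt recurrence
  u_1 = v_1
  u_i = v_i − Σ_{j<i} ((v_i · u_j) / (u_j · u_j)) · u_j.

Step by step this gives:
  u_1 = (0, 1, 3)
  u_2 = (-3, 21/10, -7/10)
  u_3 = (-77/139, -99/139, 33/139)

Orthogonality check:
  u_2 · u_1 = 0 (should be 0)
  u_3 · u_1 = 0 (should be 0)
  u_3 · u_2 = 0 (should be 0)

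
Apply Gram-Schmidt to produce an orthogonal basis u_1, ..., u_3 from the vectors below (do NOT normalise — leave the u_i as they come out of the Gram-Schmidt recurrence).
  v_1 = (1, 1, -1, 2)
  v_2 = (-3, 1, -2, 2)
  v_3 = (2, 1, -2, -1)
Orthogonal basis:
  u_1 = (1, 1, -1, 2)
  u_2 = (-25/7, 3/7, -10/7, 6/7)
  u_3 = (1/2, 7/10, -2, -8/5)

Apply the Gram-Schmidt recurrence
  u_1 = v_1
  u_i = v_i − Σ_{j<i} ((v_i · u_j) / (u_j · u_j)) · u_j.

Step by step this gives:
  u_1 = (1, 1, -1, 2)
  u_2 = (-25/7, 3/7, -10/7, 6/7)
  u_3 = (1/2, 7/10, -2, -8/5)

Orthogonality check:
  u_2 · u_1 = 0 (should be 0)
  u_3 · u_1 = 0 (should be 0)
  u_3 · u_2 = 0 (should be 0)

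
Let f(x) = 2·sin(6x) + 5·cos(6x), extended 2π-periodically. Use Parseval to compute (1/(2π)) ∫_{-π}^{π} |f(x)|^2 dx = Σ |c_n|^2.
Σ |c_n|^2 = 29/2

Expand |f|^2 and use orthogonality of {sin(nx), cos(mx)} on [-π, π]:
  ∫_{-π}^{π} sin(nx)^2 dx = π, ∫ cos(mx)^2 dx = π, and cross terms integrate to 0.
So ∫_{-π}^{π} f(x)^2 dx = 2^2 · π + 5^2 · π = (4 + 25)π.
Divide by 2π: (4 + 25)/2 = 29/2.
By Parseval, this equals Σ |c_n|^2.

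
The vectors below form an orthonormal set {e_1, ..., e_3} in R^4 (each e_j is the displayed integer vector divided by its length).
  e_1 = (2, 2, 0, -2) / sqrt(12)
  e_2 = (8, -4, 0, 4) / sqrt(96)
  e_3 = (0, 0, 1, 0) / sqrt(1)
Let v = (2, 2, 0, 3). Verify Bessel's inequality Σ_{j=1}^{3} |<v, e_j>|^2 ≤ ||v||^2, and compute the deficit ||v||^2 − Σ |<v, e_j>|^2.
Σ |<v, e_j>|^2 = 9/2; ||v||^2 = 17; deficit = 25/2

Write each e_j = u_j / sqrt(<u_j, u_j>) where u_j is the displayed integer vector. Then <v, e_j> = <v, u_j> / sqrt(<u_j, u_j>), so |<v, e_j>|^2 = <v, u_j>^2 / <u_j, u_j>.
Coefficients: <v, e_1> = 2/sqrt(12), <v, e_2> = 20/sqrt(96), <v, e_3> = 0/sqrt(1).
Square and sum: Σ |<v, e_j>|^2 = 9/2.
Compute ||v||^2 = v·v = 17.
Deficit = 17 − 9/2 = 25/2 ≥ 0, confirming Bessel's inequality. (The deficit equals ||v − Σ <v,e_j> e_j||^2, the squared distance from v to span{e_j}.)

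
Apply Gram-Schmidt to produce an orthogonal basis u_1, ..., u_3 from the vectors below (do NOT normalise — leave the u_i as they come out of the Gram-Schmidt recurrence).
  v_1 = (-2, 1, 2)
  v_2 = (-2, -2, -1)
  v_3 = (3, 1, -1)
Orthogonal basis:
  u_1 = (-2, 1, 2)
  u_2 = (-2, -2, -1)
  u_3 = (-1/9, 2/9, -2/9)

Apply the Gram-Schmidt recurrence
  u_1 = v_1
  u_i = v_i − Σ_{j<i} ((v_i · u_j) / (u_j · u_j)) · u_j.

Step by step this gives:
  u_1 = (-2, 1, 2)
  u_2 = (-2, -2, -1)
  u_3 = (-1/9, 2/9, -2/9)

Orthogonality check:
  u_2 · u_1 = 0 (should be 0)
  u_3 · u_1 = 0 (should be 0)
  u_3 · u_2 = 0 (should be 0)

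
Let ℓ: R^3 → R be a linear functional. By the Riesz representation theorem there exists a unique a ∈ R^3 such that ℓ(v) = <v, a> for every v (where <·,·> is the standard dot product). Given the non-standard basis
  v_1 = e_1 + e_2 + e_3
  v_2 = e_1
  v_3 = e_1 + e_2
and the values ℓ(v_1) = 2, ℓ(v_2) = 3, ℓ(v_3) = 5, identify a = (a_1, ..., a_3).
a = (3, 2, -3)

Write a = (a_1, ..., a_3) in the standard basis. For each basis vector v_i, ℓ(v_i) = <v_i, a> is a linear equation in the a_j's. Collect the n equations into a matrix system V a = ℓ, where row i of V is v_i (expressed in the standard basis). Since V is invertible (lower-triangular with 1s on the diagonal, up to permutation), solve by back-substitution:
  V =
[[1, 1, 1],
 [1, 0, 0],
 [1, 1, 0]]
  V a = (2, 3, 5)
Solving gives a = (3, 2, -3).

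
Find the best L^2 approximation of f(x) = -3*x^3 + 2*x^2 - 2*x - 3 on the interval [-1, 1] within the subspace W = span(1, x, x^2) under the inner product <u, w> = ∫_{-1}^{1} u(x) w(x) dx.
g(x) = 2*x^2 - 19*x/5 - 3

The best approximation g ∈ W is the orthogonal projection of f onto W. Writing g = a_0 + a_1 x + a_2 x^2, the coefficients solve the normal equations G · a = b where
  G_{ij} = <φ_i, φ_j> and b_i = <f, φ_i>, with φ_0 = 1, φ_1 = x, φ_2 = x^2.
G =
  [2, 0, 2/3]
  [0, 2/3, 0]
  [2/3, 0, 2/5],
b = (-14/3, -38/15, -6/5).
Solving gives a_0 = -3, a_1 = -19/5, a_2 = 2, so
  g(x) = 2*x^2 - 19*x/5 - 3.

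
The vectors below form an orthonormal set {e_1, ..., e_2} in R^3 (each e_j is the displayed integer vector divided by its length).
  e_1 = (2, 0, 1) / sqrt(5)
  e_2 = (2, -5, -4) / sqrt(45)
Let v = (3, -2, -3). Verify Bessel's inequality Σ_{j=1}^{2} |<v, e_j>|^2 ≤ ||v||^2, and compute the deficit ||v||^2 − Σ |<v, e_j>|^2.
Σ |<v, e_j>|^2 = 173/9; ||v||^2 = 22; deficit = 25/9

Write each e_j = u_j / sqrt(<u_j, u_j>) where u_j is the displayed integer vector. Then <v, e_j> = <v, u_j> / sqrt(<u_j, u_j>), so |<v, e_j>|^2 = <v, u_j>^2 / <u_j, u_j>.
Coefficients: <v, e_1> = 3/sqrt(5), <v, e_2> = 28/sqrt(45).
Square and sum: Σ |<v, e_j>|^2 = 173/9.
Compute ||v||^2 = v·v = 22.
Deficit = 22 − 173/9 = 25/9 ≥ 0, confirming Bessel's inequality. (The deficit equals ||v − Σ <v,e_j> e_j||^2, the squared distance from v to span{e_j}.)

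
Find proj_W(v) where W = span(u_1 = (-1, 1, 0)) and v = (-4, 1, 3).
proj_W(v) = (-5/2, 5/2, 0)

Set up U = [u_1 | ... | u_1] ∈ R^(3×1). The projector onto W = col(U) is P = U (U^T U)^(-1) U^T.
Compute U^T U =
  [2],
and U^T v = (5).
Solve U^T U · c = U^T v for the coefficients: c = (5/2). The projection is proj_W(v) = U c.
Check: (v - proj_W(v)) · u_1 = 0  (should be 0).
Result: proj_W(v) = (-5/2, 5/2, 0).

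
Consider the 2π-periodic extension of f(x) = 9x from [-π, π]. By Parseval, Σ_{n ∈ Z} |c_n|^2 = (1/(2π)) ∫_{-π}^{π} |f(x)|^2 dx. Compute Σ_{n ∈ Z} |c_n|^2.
Σ |c_n|^2 = 27π^2

Expand and integrate term by term over [-π, π]:
  ∫ (9x)^2 dx = 81·(2π^3/3); ∫ 2·9·(0)·x dx = 0 (odd integrand); ∫ 0^2 dx = 0·2π.
So (1/(2π)) ∫_{-π}^{π} (9x)^2 dx = 81π^2/3 + 0 = 27π^2.
Parseval ⇒ Σ |c_n|^2 = 27π^2.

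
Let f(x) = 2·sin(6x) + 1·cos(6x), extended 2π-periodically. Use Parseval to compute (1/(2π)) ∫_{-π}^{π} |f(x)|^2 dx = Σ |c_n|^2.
Σ |c_n|^2 = 5/2

Expand |f|^2 and use orthogonality of {sin(nx), cos(mx)} on [-π, π]:
  ∫_{-π}^{π} sin(nx)^2 dx = π, ∫ cos(mx)^2 dx = π, and cross terms integrate to 0.
So ∫_{-π}^{π} f(x)^2 dx = 2^2 · π + 1^2 · π = (4 + 1)π.
Divide by 2π: (4 + 1)/2 = 5/2.
By Parseval, this equals Σ |c_n|^2.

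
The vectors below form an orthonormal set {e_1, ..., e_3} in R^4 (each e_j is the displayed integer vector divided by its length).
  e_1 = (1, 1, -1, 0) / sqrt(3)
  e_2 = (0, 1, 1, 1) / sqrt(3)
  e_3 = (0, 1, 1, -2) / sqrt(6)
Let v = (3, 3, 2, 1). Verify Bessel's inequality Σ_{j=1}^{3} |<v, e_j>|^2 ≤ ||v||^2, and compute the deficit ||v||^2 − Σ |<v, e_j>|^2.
Σ |<v, e_j>|^2 = 113/6; ||v||^2 = 23; deficit = 25/6

Write each e_j = u_j / sqrt(<u_j, u_j>) where u_j is the displayed integer vector. Then <v, e_j> = <v, u_j> / sqrt(<u_j, u_j>), so |<v, e_j>|^2 = <v, u_j>^2 / <u_j, u_j>.
Coefficients: <v, e_1> = 4/sqrt(3), <v, e_2> = 6/sqrt(3), <v, e_3> = 3/sqrt(6).
Square and sum: Σ |<v, e_j>|^2 = 113/6.
Compute ||v||^2 = v·v = 23.
Deficit = 23 − 113/6 = 25/6 ≥ 0, confirming Bessel's inequality. (The deficit equals ||v − Σ <v,e_j> e_j||^2, the squared distance from v to span{e_j}.)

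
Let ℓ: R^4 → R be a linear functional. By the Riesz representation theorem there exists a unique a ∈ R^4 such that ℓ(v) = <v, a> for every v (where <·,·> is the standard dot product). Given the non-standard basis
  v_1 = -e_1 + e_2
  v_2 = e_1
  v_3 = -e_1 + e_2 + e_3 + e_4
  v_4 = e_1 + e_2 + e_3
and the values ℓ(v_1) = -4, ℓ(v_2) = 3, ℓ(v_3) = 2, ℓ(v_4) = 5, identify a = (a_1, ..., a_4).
a = (3, -1, 3, 3)

Write a = (a_1, ..., a_4) in the standard basis. For each basis vector v_i, ℓ(v_i) = <v_i, a> is a linear equation in the a_j's. Collect the n equations into a matrix system V a = ℓ, where row i of V is v_i (expressed in the standard basis). Since V is invertible (lower-triangular with 1s on the diagonal, up to permutation), solve by back-substitution:
  V =
[[-1, 1, 0, 0],
 [1, 0, 0, 0],
 [-1, 1, 1, 1],
 [1, 1, 1, 0]]
  V a = (-4, 3, 2, 5)
Solving gives a = (3, -1, 3, 3).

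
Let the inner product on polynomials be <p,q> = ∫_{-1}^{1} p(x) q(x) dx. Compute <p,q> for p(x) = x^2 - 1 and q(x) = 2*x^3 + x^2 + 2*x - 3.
<p,q> = 56/15

Expand the product: p(x)·q(x) = 2*x^5 + x^4 - 4*x^2 - 2*x + 3.
∫_{-1}^{1} of each monomial x^k gives [2/(k+1) if k even, 0 if k odd]. Integrating term-by-term (or equivalently evaluating the antiderivative F(x) = x^6/3 + x^5/5 - 4*x^3/3 - x^2 + 3*x at the endpoints):
  F(1) − F(−1) = 6/5 − (-38/15) = 56/15.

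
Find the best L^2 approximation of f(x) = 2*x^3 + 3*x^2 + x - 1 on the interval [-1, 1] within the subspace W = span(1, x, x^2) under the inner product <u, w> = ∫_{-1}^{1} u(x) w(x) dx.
g(x) = 3*x^2 + 11*x/5 - 1

The best approximation g ∈ W is the orthogonal projection of f onto W. Writing g = a_0 + a_1 x + a_2 x^2, the coefficients solve the normal equations G · a = b where
  G_{ij} = <φ_i, φ_j> and b_i = <f, φ_i>, with φ_0 = 1, φ_1 = x, φ_2 = x^2.
G =
  [2, 0, 2/3]
  [0, 2/3, 0]
  [2/3, 0, 2/5],
b = (0, 22/15, 8/15).
Solving gives a_0 = -1, a_1 = 11/5, a_2 = 3, so
  g(x) = 3*x^2 + 11*x/5 - 1.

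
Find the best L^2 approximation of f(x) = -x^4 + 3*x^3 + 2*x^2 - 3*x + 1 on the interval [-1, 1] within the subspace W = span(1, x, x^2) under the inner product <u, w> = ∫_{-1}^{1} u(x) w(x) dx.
g(x) = 8*x^2/7 - 6*x/5 + 38/35

The best approximation g ∈ W is the orthogonal projection of f onto W. Writing g = a_0 + a_1 x + a_2 x^2, the coefficients solve the normal equations G · a = b where
  G_{ij} = <φ_i, φ_j> and b_i = <f, φ_i>, with φ_0 = 1, φ_1 = x, φ_2 = x^2.
G =
  [2, 0, 2/3]
  [0, 2/3, 0]
  [2/3, 0, 2/5],
b = (44/15, -4/5, 124/105).
Solving gives a_0 = 38/35, a_1 = -6/5, a_2 = 8/7, so
  g(x) = 8*x^2/7 - 6*x/5 + 38/35.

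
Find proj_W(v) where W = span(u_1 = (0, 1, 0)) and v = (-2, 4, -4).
proj_W(v) = (0, 4, 0)

Set up U = [u_1 | ... | u_1] ∈ R^(3×1). The projector onto W = col(U) is P = U (U^T U)^(-1) U^T.
Compute U^T U =
  [1],
and U^T v = (4).
Solve U^T U · c = U^T v for the coefficients: c = (4). The projection is proj_W(v) = U c.
Check: (v - proj_W(v)) · u_1 = 0  (should be 0).
Result: proj_W(v) = (0, 4, 0).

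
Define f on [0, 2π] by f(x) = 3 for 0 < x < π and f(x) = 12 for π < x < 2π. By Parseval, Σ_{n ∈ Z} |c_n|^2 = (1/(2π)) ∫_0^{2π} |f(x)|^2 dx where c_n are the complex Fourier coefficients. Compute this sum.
Σ |c_n|^2 = 153/2

Parseval equates the L^2 energy of f (normalised by 1/(2π)) with the ℓ^2 sum of its Fourier coefficients: (1/(2π)) ∫_0^{2π} |f|^2 = Σ |c_n|^2.
Compute the left side: (1/(2π)) [∫_0^π 3^2 dx + ∫_π^{2π} 12^2 dx] = (1/(2π)) · (9π + 144π) = (9 + 144)/2 = 153/2.
So Σ_{n ∈ Z} |c_n|^2 = 153/2.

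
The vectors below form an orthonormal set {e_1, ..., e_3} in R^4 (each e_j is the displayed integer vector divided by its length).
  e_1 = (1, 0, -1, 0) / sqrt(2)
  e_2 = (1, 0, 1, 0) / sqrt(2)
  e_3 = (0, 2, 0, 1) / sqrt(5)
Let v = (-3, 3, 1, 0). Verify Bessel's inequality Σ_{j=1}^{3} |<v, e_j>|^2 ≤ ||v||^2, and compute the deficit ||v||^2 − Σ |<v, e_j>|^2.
Σ |<v, e_j>|^2 = 86/5; ||v||^2 = 19; deficit = 9/5

Write each e_j = u_j / sqrt(<u_j, u_j>) where u_j is the displayed integer vector. Then <v, e_j> = <v, u_j> / sqrt(<u_j, u_j>), so |<v, e_j>|^2 = <v, u_j>^2 / <u_j, u_j>.
Coefficients: <v, e_1> = -4/sqrt(2), <v, e_2> = -2/sqrt(2), <v, e_3> = 6/sqrt(5).
Square and sum: Σ |<v, e_j>|^2 = 86/5.
Compute ||v||^2 = v·v = 19.
Deficit = 19 − 86/5 = 9/5 ≥ 0, confirming Bessel's inequality. (The deficit equals ||v − Σ <v,e_j> e_j||^2, the squared distance from v to span{e_j}.)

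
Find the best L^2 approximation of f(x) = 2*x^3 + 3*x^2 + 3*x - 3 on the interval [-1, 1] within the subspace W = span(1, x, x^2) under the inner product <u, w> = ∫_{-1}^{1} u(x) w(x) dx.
g(x) = 3*x^2 + 21*x/5 - 3

The best approximation g ∈ W is the orthogonal projection of f onto W. Writing g = a_0 + a_1 x + a_2 x^2, the coefficients solve the normal equations G · a = b where
  G_{ij} = <φ_i, φ_j> and b_i = <f, φ_i>, with φ_0 = 1, φ_1 = x, φ_2 = x^2.
G =
  [2, 0, 2/3]
  [0, 2/3, 0]
  [2/3, 0, 2/5],
b = (-4, 14/5, -4/5).
Solving gives a_0 = -3, a_1 = 21/5, a_2 = 3, so
  g(x) = 3*x^2 + 21*x/5 - 3.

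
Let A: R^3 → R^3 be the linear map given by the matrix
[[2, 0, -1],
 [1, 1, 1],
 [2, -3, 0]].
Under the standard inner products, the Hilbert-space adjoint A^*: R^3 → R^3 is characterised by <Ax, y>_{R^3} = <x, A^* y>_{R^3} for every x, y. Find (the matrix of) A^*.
A^* = A^T =
[[2, 1, 2],
 [0, 1, -3],
 [-1, 1, 0]]

For real matrices with standard dot products, the defining identity <Ax, y> = <x, A^* y> gives (Ax)^T y = x^T (A^*) y, i.e. x^T A^T y = x^T (A^*) y. Since this holds for all x, y, we must have A^* = A^T. Therefore
A^* =
[[2, 1, 2],
 [0, 1, -3],
 [-1, 1, 0]].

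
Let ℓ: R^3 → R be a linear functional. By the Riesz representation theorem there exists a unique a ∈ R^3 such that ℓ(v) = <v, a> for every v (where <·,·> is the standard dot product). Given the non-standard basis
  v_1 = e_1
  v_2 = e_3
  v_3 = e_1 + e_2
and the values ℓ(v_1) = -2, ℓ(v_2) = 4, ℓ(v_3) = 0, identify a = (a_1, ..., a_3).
a = (-2, 2, 4)

Write a = (a_1, ..., a_3) in the standard basis. For each basis vector v_i, ℓ(v_i) = <v_i, a> is a linear equation in the a_j's. Collect the n equations into a matrix system V a = ℓ, where row i of V is v_i (expressed in the standard basis). Since V is invertible (lower-triangular with 1s on the diagonal, up to permutation), solve by back-substitution:
  V =
[[1, 0, 0],
 [0, 0, 1],
 [1, 1, 0]]
  V a = (-2, 4, 0)
Solving gives a = (-2, 2, 4).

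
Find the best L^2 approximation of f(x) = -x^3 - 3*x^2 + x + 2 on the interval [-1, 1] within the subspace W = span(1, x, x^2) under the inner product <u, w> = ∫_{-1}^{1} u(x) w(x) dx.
g(x) = -3*x^2 + 2*x/5 + 2

The best approximation g ∈ W is the orthogonal projection of f onto W. Writing g = a_0 + a_1 x + a_2 x^2, the coefficients solve the normal equations G · a = b where
  G_{ij} = <φ_i, φ_j> and b_i = <f, φ_i>, with φ_0 = 1, φ_1 = x, φ_2 = x^2.
G =
  [2, 0, 2/3]
  [0, 2/3, 0]
  [2/3, 0, 2/5],
b = (2, 4/15, 2/15).
Solving gives a_0 = 2, a_1 = 2/5, a_2 = -3, so
  g(x) = -3*x^2 + 2*x/5 + 2.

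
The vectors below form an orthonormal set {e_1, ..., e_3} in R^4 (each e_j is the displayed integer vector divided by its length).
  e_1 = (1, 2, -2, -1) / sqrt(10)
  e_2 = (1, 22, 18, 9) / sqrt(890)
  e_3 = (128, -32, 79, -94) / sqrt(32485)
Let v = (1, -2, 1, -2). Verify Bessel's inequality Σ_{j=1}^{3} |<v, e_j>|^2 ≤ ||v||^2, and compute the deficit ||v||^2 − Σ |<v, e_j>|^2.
Σ |<v, e_j>|^2 = 3454/365; ||v||^2 = 10; deficit = 196/365

Write each e_j = u_j / sqrt(<u_j, u_j>) where u_j is the displayed integer vector. Then <v, e_j> = <v, u_j> / sqrt(<u_j, u_j>), so |<v, e_j>|^2 = <v, u_j>^2 / <u_j, u_j>.
Coefficients: <v, e_1> = -3/sqrt(10), <v, e_2> = -43/sqrt(890), <v, e_3> = 459/sqrt(32485).
Square and sum: Σ |<v, e_j>|^2 = 3454/365.
Compute ||v||^2 = v·v = 10.
Deficit = 10 − 3454/365 = 196/365 ≥ 0, confirming Bessel's inequality. (The deficit equals ||v − Σ <v,e_j> e_j||^2, the squared distance from v to span{e_j}.)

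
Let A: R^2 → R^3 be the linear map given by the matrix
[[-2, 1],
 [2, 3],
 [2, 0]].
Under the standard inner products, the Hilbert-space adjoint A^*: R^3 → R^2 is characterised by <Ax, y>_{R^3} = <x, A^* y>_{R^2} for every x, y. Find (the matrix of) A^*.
A^* = A^T =
[[-2, 2, 2],
 [1, 3, 0]]

For real matrices with standard dot products, the defining identity <Ax, y> = <x, A^* y> gives (Ax)^T y = x^T (A^*) y, i.e. x^T A^T y = x^T (A^*) y. Since this holds for all x, y, we must have A^* = A^T. Therefore
A^* =
[[-2, 2, 2],
 [1, 3, 0]].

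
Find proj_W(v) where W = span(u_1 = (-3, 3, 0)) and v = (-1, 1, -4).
proj_W(v) = (-1, 1, 0)

Set up U = [u_1 | ... | u_1] ∈ R^(3×1). The projector onto W = col(U) is P = U (U^T U)^(-1) U^T.
Compute U^T U =
  [18],
and U^T v = (6).
Solve U^T U · c = U^T v for the coefficients: c = (1/3). The projection is proj_W(v) = U c.
Check: (v - proj_W(v)) · u_1 = 0  (should be 0).
Result: proj_W(v) = (-1, 1, 0).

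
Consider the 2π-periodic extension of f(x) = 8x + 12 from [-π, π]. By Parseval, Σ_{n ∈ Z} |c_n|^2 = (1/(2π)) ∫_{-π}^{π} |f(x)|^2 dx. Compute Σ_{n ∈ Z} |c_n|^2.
Σ |c_n|^2 = 64π^2/3 + 144

Expand and integrate term by term over [-π, π]:
  ∫ (8x)^2 dx = 64·(2π^3/3); ∫ 2·8·(12)·x dx = 0 (odd integrand); ∫ 12^2 dx = 144·2π.
So (1/(2π)) ∫_{-π}^{π} (8x + 12)^2 dx = 64π^2/3 + 144 = 64π^2/3 + 144.
Parseval ⇒ Σ |c_n|^2 = 64π^2/3 + 144.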